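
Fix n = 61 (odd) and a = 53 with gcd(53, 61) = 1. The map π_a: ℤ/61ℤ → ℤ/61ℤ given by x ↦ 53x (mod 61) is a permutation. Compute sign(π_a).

-1

Orbit of 34 under x↦53x: [34, 33, 41, 38, 1, 53, 3]… (length divides ord_61(53)).
Cycle type of π: 20×3 + 1; total 4 cycles.
61 − 4 = 57 transpositions; sign(π) = (−1)^57 = -1.
Check: (53/61) = -1 by Zolotarev.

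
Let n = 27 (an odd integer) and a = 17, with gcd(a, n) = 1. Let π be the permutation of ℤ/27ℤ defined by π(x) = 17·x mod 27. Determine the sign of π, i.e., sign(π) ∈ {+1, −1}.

Trace 1: π^k(1) = [1, 17, 19, 26, 10, 8] for k=0..5.
The orbit structure of x ↦ 17x mod 27: 8 orbits of sizes [6, 6, 6, 2, 2, 2, 2, 1].
8 cycles on 27: each ℓ→(−1)^(ℓ−1), product (−1)^19 = -1.
Check: (17/27) = -1 by Zolotarev.

-1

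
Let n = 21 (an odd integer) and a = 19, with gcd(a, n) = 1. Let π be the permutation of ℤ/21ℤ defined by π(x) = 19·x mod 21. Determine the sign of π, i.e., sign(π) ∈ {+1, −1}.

Trace 19: π^k(19) = [19, 4, 13, 16, 10, 1] for k=0..5.
The orbit structure of x ↦ 19x mod 21: 6 orbits of sizes [6, 6, 6, 1, 1, 1].
With 6 cycles on 21 points, sign = (−1)^{21−6} = -1.
(19|21)_J = -1 (Zolotarev's lemma cross-check).

-1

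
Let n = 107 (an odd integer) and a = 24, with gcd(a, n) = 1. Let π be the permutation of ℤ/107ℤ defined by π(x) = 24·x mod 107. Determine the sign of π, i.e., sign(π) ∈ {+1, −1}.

-1

Orbit of 51 under x↦24x: [51, 47, 58, 1, 24, 41, 21]… (length divides ord_107(24)).
2 cycles of lengths [106, 1].
n − c = 107 − 2 = 105; sign = (−1)^105 = -1.
Check: (24/107) = -1 by Zolotarev.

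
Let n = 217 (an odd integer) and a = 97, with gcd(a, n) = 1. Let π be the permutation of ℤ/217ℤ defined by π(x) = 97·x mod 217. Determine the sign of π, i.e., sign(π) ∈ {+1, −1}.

-1

Start at x=132: 132 → 1 → 97 → 78 → 188 → 8 → 125 → … (one orbit).
Decompose π into cycles: lengths [10, 10, 10, 10, 10, 10, 10, 10, 10, 10, 10, 10, 10, 10, 10, 10, 10, 10, 5, 5, 5, 5, 5, 5, 2, 2, 2, 1] (28 cycles, including the fixed point 0).
sign(π) = (−1)^{n − #cycles} = (−1)^{217−28} = (−1)^189 = -1.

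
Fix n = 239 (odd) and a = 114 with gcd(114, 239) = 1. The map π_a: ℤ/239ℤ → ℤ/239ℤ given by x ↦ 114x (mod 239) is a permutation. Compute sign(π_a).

Start at x=53: 53 → 67 → 229 → 55 → 56 → 170 → 21 → … (one orbit).
Cycle lengths of π_114 on ℤ/239ℤ: [238, 1]; 2 cycles in total.
2 cycles on 239: each ℓ→(−1)^(ℓ−1), product (−1)^237 = -1.
Check: (114/239) = -1 by Zolotarev.

-1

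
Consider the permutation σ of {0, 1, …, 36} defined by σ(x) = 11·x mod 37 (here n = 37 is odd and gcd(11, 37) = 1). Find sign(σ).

Trace 27: π^k(27) = [27, 1, 11, 10, 36, 26] for k=0..5.
Cycle lengths of π_11 on ℤ/37ℤ: [6, 6, 6, 6, 6, 6, 1]; 7 cycles in total.
37 − 7 = 30 transpositions; sign(π) = (−1)^30 = +1.
Zolotarev: (11|37) = +1, matching the cycle-count sign.

+1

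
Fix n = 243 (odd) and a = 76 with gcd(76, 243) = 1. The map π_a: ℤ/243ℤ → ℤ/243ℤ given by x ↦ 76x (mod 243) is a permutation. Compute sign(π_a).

Trace 121: π^k(121) = [121, 205, 28, 184, 133, 145, 85] for k=0..6.
The orbit structure of x ↦ 76x mod 243: 11 orbits of sizes [81, 81, 27, 27, 9, 9, 3, 3, 1, 1, 1].
n − c = 243 − 11 = 232; sign = (−1)^232 = +1.

+1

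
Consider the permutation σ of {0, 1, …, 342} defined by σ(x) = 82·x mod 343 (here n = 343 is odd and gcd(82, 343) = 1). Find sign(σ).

-1

Orbit of 13 under x↦82x: [13, 37, 290, 113, 5, 67, 6]… (length divides ord_343(82)).
The orbit structure of x ↦ 82x mod 343: 4 orbits of sizes [294, 42, 6, 1].
343 − 4 = 339 transpositions; sign(π) = (−1)^339 = -1.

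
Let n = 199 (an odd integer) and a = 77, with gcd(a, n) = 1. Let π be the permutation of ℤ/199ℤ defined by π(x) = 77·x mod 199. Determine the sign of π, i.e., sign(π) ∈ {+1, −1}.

Trace 27: π^k(27) = [27, 89, 87, 132, 15, 160, 181] for k=0..6.
π_77 has 2 disjoint cycles with lengths [198, 1] on {0,…,198}.
n − c = 199 − 2 = 197; sign = (−1)^197 = -1.
Zolotarev: (77|199) = -1, matching the cycle-count sign.

-1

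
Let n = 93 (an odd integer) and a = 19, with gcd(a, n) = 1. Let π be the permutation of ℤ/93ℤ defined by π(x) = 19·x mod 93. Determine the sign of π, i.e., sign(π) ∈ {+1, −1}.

+1

Orbit of 64 under x↦19x: [64, 7, 40, 16, 25, 10, 4]… (length divides ord_93(19)).
Decompose π into cycles: lengths [15, 15, 15, 15, 15, 15, 1, 1, 1] (9 cycles, including the fixed point 0).
n − c = 93 − 9 = 84; sign = (−1)^84 = +1.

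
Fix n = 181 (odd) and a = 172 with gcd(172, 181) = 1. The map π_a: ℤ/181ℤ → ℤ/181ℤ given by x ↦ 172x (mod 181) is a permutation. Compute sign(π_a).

Start at x=102: 102 → 168 → 117 → 33 → 65 → 139 → 16 → … (one orbit).
Cycle type of π: 90×2 + 1; total 3 cycles.
With 3 cycles on 181 points, sign = (−1)^{181−3} = +1.
The Jacobi symbol (172|181) = +1 (Zolotarev) agrees.

+1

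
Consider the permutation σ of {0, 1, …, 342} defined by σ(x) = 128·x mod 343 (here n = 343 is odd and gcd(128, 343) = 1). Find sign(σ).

Start at x=197: 197 → 177 → 18 → 246 → 275 → 214 → 295 → … (one orbit).
Cycle type of π: 21×14 + 3×16 + 1; total 31 cycles.
31 cycles on 343: each ℓ→(−1)^(ℓ−1), product (−1)^312 = +1.
(128|343)_J = +1 (Zolotarev's lemma cross-check).

+1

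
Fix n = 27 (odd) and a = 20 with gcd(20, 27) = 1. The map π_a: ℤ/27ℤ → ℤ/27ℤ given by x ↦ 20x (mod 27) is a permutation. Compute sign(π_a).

Orbit of 7 under x↦20x: [7, 5, 19, 2, 13, 17, 16]… (length divides ord_27(20)).
Cycle lengths of π_20 on ℤ/27ℤ: [18, 6, 2, 1]; 4 cycles in total.
Σ(ℓ_i−1) = 27−4 = 23; sign = (−1)^23 = -1.
Zolotarev: (20|27) = -1, matching the cycle-count sign.

-1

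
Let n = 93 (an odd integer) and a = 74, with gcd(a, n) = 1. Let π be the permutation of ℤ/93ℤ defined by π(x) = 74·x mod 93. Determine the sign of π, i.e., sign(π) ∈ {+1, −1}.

+1

Trace 19: π^k(19) = [19, 11, 70, 65, 67, 29, 7] for k=0..6.
π_74 has 5 disjoint cycles with lengths [30, 30, 30, 2, 1] on {0,…,92}.
sign(π) = (−1)^{n − #cycles} = (−1)^{93−5} = (−1)^88 = +1.
Check: (74/93) = +1 by Zolotarev.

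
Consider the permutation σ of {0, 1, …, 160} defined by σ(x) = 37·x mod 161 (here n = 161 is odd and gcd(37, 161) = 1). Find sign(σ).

Start at x=102: 102 → 71 → 51 → 116 → 106 → 58 → 53 → … (one orbit).
π_37 has 6 disjoint cycles with lengths [66, 66, 22, 3, 3, 1] on {0,…,160}.
6 cycles on 161: each ℓ→(−1)^(ℓ−1), product (−1)^155 = -1.
The Jacobi symbol (37|161) = -1 (Zolotarev) agrees.

-1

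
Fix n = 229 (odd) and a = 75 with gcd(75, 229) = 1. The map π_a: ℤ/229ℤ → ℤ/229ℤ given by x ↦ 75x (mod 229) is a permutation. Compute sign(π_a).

+1

Orbit of 75 under x↦75x: [75, 129, 57, 153, 25, 43, 19]… (length divides ord_229(75)).
Cycle lengths of π_75 on ℤ/229ℤ: [57, 57, 57, 57, 1]; 5 cycles in total.
With 5 cycles on 229 points, sign = (−1)^{229−5} = +1.
Check: (75/229) = +1 by Zolotarev.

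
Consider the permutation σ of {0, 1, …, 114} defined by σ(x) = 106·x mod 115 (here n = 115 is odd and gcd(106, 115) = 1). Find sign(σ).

-1

Trace 16: π^k(16) = [16, 86, 31, 66, 96, 56, 71] for k=0..6.
Cycle type of π: 22×5 + 1×5; total 10 cycles.
sign(π) = (−1)^{n − #cycles} = (−1)^{115−10} = (−1)^105 = -1.
The Jacobi symbol (106|115) = -1 (Zolotarev) agrees.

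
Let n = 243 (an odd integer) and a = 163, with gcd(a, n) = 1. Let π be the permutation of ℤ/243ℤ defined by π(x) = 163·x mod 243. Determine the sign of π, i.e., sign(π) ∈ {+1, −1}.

+1

Orbit of 163 under x↦163x: [163, 82, 1]… (length divides ord_243(163)).
The orbit structure of x ↦ 163x mod 243: 135 orbits of sizes [3, 3, 3, 3, 3, 3, 3, 3, 3, 3, 3, 3, 3, 3, 3, 3, 3, 3, 3, 3, 3, 3, 3, 3, 3, 3, 3, 3, 3, 3, 3, 3, 3, 3, 3, 3, 3, 3, 3, 3, 3, 3, 3, 3, 3, 3, 3, 3, 3, 3, 3, 3, 3, 3, 1, 1, 1, 1, 1, 1, 1, 1, 1, 1, 1, 1, 1, 1, 1, 1, 1, 1, 1, 1, 1, 1, 1, 1, 1, 1, 1, 1, 1, 1, 1, 1, 1, 1, 1, 1, 1, 1, 1, 1, 1, 1, 1, 1, 1, 1, 1, 1, 1, 1, 1, 1, 1, 1, 1, 1, 1, 1, 1, 1, 1, 1, 1, 1, 1, 1, 1, 1, 1, 1, 1, 1, 1, 1, 1, 1, 1, 1, 1, 1, 1].
sign(π) = (−1)^{n − #cycles} = (−1)^{243−135} = (−1)^108 = +1.
Via Zolotarev, sign(π_{163}) = (163|243) = +1.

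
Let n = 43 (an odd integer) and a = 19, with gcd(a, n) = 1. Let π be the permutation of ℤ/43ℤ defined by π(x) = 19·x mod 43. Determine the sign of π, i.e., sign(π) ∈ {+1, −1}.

Start at x=21: 21 → 12 → 13 → 32 → 6 → 28 → 16 → … (one orbit).
π_19 has 2 disjoint cycles with lengths [42, 1] on {0,…,42}.
n − c = 43 − 2 = 41; sign = (−1)^41 = -1.

-1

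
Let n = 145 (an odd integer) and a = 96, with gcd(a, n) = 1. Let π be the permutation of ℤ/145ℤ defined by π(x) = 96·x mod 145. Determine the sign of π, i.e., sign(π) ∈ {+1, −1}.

Start at x=51: 51 → 111 → 71 → 1 → 96 → 81 → 91 → … (one orbit).
Cycle type of π: 14×10 + 1×5; total 15 cycles.
sign(π) = (−1)^{n − #cycles} = (−1)^{145−15} = (−1)^130 = +1.
Check: (96/145) = +1 by Zolotarev.

+1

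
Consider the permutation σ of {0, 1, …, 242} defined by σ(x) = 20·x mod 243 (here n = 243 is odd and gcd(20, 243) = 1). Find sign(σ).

Orbit of 166 under x↦20x: [166, 161, 61, 5, 100, 56, 148]… (length divides ord_243(20)).
Cycle lengths of π_20 on ℤ/243ℤ: [162, 54, 18, 6, 2, 1]; 6 cycles in total.
With 6 cycles on 243 points, sign = (−1)^{243−6} = -1.
Check: (20/243) = -1 by Zolotarev.

-1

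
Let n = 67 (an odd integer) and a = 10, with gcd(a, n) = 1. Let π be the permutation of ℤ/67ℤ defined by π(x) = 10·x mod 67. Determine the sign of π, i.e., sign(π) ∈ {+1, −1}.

+1

Orbit of 36 under x↦10x: [36, 25, 49, 21, 9, 23, 29]… (length divides ord_67(10)).
3 cycles of lengths [33, 33, 1].
With 3 cycles on 67 points, sign = (−1)^{67−3} = +1.
Zolotarev: (10|67) = +1, matching the cycle-count sign.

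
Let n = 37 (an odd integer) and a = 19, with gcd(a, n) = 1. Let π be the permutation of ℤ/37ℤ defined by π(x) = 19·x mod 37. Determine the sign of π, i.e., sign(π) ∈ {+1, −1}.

-1

Trace 24: π^k(24) = [24, 12, 6, 3, 20, 10, 5] for k=0..6.
The orbit structure of x ↦ 19x mod 37: 2 orbits of sizes [36, 1].
37 − 2 = 35 transpositions; sign(π) = (−1)^35 = -1.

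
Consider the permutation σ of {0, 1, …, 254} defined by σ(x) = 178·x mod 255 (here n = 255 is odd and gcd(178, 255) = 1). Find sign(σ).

-1

Orbit of 16 under x↦178x: [16, 43, 4, 202, 1, 178, 64]… (length divides ord_255(178)).
36 cycles of lengths [8, 8, 8, 8, 8, 8, 8, 8, 8, 8, 8, 8, 8, 8, 8, 8, 8, 8, 8, 8, 8, 8, 8, 8, 8, 8, 8, 8, 8, 8, 4, 4, 4, 1, 1, 1].
36 cycles on 255: each ℓ→(−1)^(ℓ−1), product (−1)^219 = -1.
Via Zolotarev, sign(π_{178}) = (178|255) = -1.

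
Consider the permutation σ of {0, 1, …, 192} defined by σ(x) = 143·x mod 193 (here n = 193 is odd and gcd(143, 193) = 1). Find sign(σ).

Orbit of 1 under x↦143x: [1, 143, 184, 64, 81, 3, 43]… (length divides ord_193(143)).
Decompose π into cycles: lengths [16, 16, 16, 16, 16, 16, 16, 16, 16, 16, 16, 16, 1] (13 cycles, including the fixed point 0).
Σ(ℓ_i−1) = 193−13 = 180; sign = (−1)^180 = +1.
The Jacobi symbol (143|193) = +1 (Zolotarev) agrees.

+1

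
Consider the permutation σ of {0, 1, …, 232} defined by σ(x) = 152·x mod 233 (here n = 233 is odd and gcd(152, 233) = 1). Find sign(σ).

+1

Orbit of 76 under x↦152x: [76, 135, 16, 102, 126, 46, 2]… (length divides ord_233(152)).
9 cycles of lengths [29, 29, 29, 29, 29, 29, 29, 29, 1].
n − c = 233 − 9 = 224; sign = (−1)^224 = +1.
The Jacobi symbol (152|233) = +1 (Zolotarev) agrees.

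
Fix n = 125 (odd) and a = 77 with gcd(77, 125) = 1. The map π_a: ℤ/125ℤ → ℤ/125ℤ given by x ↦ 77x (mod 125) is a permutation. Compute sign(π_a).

Trace 48: π^k(48) = [48, 71, 92, 84, 93, 36, 22] for k=0..6.
Decompose π into cycles: lengths [100, 20, 4, 1] (4 cycles, including the fixed point 0).
sign(π) = (−1)^{n − #cycles} = (−1)^{125−4} = (−1)^121 = -1.
(77|125)_J = -1 (Zolotarev's lemma cross-check).

-1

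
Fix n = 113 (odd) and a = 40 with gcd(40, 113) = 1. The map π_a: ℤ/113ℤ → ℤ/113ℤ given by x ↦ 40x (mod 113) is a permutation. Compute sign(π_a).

Trace 35: π^k(35) = [35, 44, 65, 1, 40, 18, 42] for k=0..6.
8 cycles of lengths [16, 16, 16, 16, 16, 16, 16, 1].
n − c = 113 − 8 = 105; sign = (−1)^105 = -1.

-1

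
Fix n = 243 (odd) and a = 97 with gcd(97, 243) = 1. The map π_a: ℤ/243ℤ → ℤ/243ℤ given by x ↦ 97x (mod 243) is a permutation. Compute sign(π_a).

Orbit of 169 under x↦97x: [169, 112, 172, 160, 211, 55, 232]… (length divides ord_243(97)).
Decompose π into cycles: lengths [81, 81, 27, 27, 9, 9, 3, 3, 1, 1, 1] (11 cycles, including the fixed point 0).
243 − 11 = 232 transpositions; sign(π) = (−1)^232 = +1.
Check: (97/243) = +1 by Zolotarev.

+1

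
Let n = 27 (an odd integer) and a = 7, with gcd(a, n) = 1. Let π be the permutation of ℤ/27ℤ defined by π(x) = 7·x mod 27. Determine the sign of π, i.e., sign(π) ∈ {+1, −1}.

+1

Orbit of 1 under x↦7x: [1, 7, 22, 19, 25, 13, 10]… (length divides ord_27(7)).
Cycle type of π: 9×2 + 3×2 + 1×3; total 7 cycles.
Σ(ℓ_i−1) = 27−7 = 20; sign = (−1)^20 = +1.
Via Zolotarev, sign(π_{7}) = (7|27) = +1.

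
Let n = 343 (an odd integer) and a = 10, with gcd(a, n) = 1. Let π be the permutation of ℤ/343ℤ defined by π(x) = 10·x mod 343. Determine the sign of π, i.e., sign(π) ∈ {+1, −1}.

Start at x=214: 214 → 82 → 134 → 311 → 23 → 230 → 242 → … (one orbit).
4 cycles of lengths [294, 42, 6, 1].
n − c = 343 − 4 = 339; sign = (−1)^339 = -1.

-1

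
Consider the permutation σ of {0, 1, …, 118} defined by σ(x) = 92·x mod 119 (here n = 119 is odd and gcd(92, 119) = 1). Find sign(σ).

Orbit of 113 under x↦92x: [113, 43, 29, 50, 78, 36, 99]… (length divides ord_119(92)).
π_92 has 14 disjoint cycles with lengths [16, 16, 16, 16, 16, 16, 16, 1, 1, 1, 1, 1, 1, 1] on {0,…,118}.
Σ(ℓ_i−1) = 119−14 = 105; sign = (−1)^105 = -1.

-1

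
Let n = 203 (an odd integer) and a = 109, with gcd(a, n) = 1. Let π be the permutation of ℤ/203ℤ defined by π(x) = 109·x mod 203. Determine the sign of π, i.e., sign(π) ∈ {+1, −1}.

Start at x=170: 170 → 57 → 123 → 9 → 169 → 151 → 16 → … (one orbit).
π_109 has 9 disjoint cycles with lengths [42, 42, 42, 42, 14, 14, 3, 3, 1] on {0,…,202}.
203 − 9 = 194 transpositions; sign(π) = (−1)^194 = +1.
(109|203)_J = +1 (Zolotarev's lemma cross-check).

+1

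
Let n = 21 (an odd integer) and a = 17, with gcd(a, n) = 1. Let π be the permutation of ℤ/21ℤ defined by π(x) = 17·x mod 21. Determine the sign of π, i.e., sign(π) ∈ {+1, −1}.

Orbit of 1 under x↦17x: [1, 17, 16, 20, 4, 5]… (length divides ord_21(17)).
The orbit structure of x ↦ 17x mod 21: 5 orbits of sizes [6, 6, 6, 2, 1].
21 − 5 = 16 transpositions; sign(π) = (−1)^16 = +1.
Via Zolotarev, sign(π_{17}) = (17|21) = +1.

+1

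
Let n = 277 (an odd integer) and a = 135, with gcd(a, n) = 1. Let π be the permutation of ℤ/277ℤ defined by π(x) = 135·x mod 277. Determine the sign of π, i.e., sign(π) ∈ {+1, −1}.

-1

Trace 96: π^k(96) = [96, 218, 68, 39, 2, 270, 163] for k=0..6.
The orbit structure of x ↦ 135x mod 277: 2 orbits of sizes [276, 1].
sign(π) = (−1)^{n − #cycles} = (−1)^{277−2} = (−1)^275 = -1.
(135|277)_J = -1 (Zolotarev's lemma cross-check).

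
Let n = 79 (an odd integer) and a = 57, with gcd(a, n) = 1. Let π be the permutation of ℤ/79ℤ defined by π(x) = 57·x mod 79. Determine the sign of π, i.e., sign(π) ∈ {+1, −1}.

-1

Trace 12: π^k(12) = [12, 52, 41, 46, 15, 65, 71] for k=0..6.
π_57 has 4 disjoint cycles with lengths [26, 26, 26, 1] on {0,…,78}.
sign(π) = (−1)^{n − #cycles} = (−1)^{79−4} = (−1)^75 = -1.
The Jacobi symbol (57|79) = -1 (Zolotarev) agrees.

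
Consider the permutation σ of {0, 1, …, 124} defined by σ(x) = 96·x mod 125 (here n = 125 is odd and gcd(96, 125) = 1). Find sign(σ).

Trace 91: π^k(91) = [91, 111, 31, 101, 71, 66, 86] for k=0..6.
Cycle type of π: 25×4 + 5×4 + 1×5; total 13 cycles.
13 cycles on 125: each ℓ→(−1)^(ℓ−1), product (−1)^112 = +1.
Zolotarev: (96|125) = +1, matching the cycle-count sign.

+1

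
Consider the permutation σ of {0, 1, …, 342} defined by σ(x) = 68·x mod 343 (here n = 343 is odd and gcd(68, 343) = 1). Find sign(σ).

Start at x=148: 148 → 117 → 67 → 97 → 79 → 227 → 1 → … (one orbit).
Cycle lengths of π_68 on ℤ/343ℤ: [42, 42, 42, 42, 42, 42, 42, 6, 6, 6, 6, 6, 6, 6, 6, 1]; 16 cycles in total.
n − c = 343 − 16 = 327; sign = (−1)^327 = -1.

-1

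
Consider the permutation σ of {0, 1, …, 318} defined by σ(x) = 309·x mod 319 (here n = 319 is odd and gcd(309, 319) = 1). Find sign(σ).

-1

Start at x=34: 34 → 298 → 210 → 133 → 265 → 221 → 23 → … (one orbit).
22 cycles of lengths [28, 28, 28, 28, 28, 28, 28, 28, 28, 28, 28, 1, 1, 1, 1, 1, 1, 1, 1, 1, 1, 1].
Σ(ℓ_i−1) = 319−22 = 297; sign = (−1)^297 = -1.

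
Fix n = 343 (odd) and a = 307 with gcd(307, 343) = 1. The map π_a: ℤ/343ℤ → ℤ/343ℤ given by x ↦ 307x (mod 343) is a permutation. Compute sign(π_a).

Orbit of 279 under x↦307x: [279, 246, 62, 169, 90, 190, 20]… (length divides ord_343(307)).
Cycle lengths of π_307 on ℤ/343ℤ: [98, 98, 98, 14, 14, 14, 2, 2, 2, 1]; 10 cycles in total.
10 cycles on 343: each ℓ→(−1)^(ℓ−1), product (−1)^333 = -1.
The Jacobi symbol (307|343) = -1 (Zolotarev) agrees.

-1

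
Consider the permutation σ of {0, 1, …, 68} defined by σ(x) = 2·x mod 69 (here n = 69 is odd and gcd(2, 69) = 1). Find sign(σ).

-1

Orbit of 58 under x↦2x: [58, 47, 25, 50, 31, 62, 55]… (length divides ord_69(2)).
6 cycles of lengths [22, 22, 11, 11, 2, 1].
n − c = 69 − 6 = 63; sign = (−1)^63 = -1.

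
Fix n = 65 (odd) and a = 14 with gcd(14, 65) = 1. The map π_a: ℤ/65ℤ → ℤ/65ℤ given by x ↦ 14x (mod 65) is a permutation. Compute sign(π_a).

+1

Start at x=14: 14 → 1 → 14 (one orbit).
The orbit structure of x ↦ 14x mod 65: 39 orbits of sizes [2, 2, 2, 2, 2, 2, 2, 2, 2, 2, 2, 2, 2, 2, 2, 2, 2, 2, 2, 2, 2, 2, 2, 2, 2, 2, 1, 1, 1, 1, 1, 1, 1, 1, 1, 1, 1, 1, 1].
39 cycles on 65: each ℓ→(−1)^(ℓ−1), product (−1)^26 = +1.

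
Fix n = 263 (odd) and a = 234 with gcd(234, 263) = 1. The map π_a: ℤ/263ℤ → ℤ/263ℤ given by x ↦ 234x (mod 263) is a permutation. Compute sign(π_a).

Trace 221: π^k(221) = [221, 166, 183, 216, 48, 186, 129] for k=0..6.
π_234 has 3 disjoint cycles with lengths [131, 131, 1] on {0,…,262}.
Σ(ℓ_i−1) = 263−3 = 260; sign = (−1)^260 = +1.

+1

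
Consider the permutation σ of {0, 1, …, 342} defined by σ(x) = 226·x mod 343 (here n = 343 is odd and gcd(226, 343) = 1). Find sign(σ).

Trace 99: π^k(99) = [99, 79, 18, 295, 128, 116, 148] for k=0..6.
π_226 has 31 disjoint cycles with lengths [21, 21, 21, 21, 21, 21, 21, 21, 21, 21, 21, 21, 21, 21, 3, 3, 3, 3, 3, 3, 3, 3, 3, 3, 3, 3, 3, 3, 3, 3, 1] on {0,…,342}.
sign(π) = (−1)^{n − #cycles} = (−1)^{343−31} = (−1)^312 = +1.
Check: (226/343) = +1 by Zolotarev.

+1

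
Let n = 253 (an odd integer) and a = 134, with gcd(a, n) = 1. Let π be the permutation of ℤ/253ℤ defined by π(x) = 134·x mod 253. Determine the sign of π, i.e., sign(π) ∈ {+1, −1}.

Orbit of 48 under x↦134x: [48, 107, 170, 10, 75, 183, 234]… (length divides ord_253(134)).
π_134 has 5 disjoint cycles with lengths [110, 110, 22, 10, 1] on {0,…,252}.
With 5 cycles on 253 points, sign = (−1)^{253−5} = +1.
Via Zolotarev, sign(π_{134}) = (134|253) = +1.

+1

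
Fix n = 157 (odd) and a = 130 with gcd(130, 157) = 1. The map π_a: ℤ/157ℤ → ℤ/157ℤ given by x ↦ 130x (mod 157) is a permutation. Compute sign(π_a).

Start at x=39: 39 → 46 → 14 → 93 → 1 → 130 → 101 → … (one orbit).
Cycle type of π: 13×12 + 1; total 13 cycles.
13 cycles on 157: each ℓ→(−1)^(ℓ−1), product (−1)^144 = +1.
The Jacobi symbol (130|157) = +1 (Zolotarev) agrees.

+1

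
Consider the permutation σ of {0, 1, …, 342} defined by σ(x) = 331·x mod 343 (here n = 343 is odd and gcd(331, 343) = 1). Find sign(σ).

Start at x=134: 134 → 107 → 88 → 316 → 324 → 228 → 8 → … (one orbit).
7 cycles of lengths [147, 147, 21, 21, 3, 3, 1].
With 7 cycles on 343 points, sign = (−1)^{343−7} = +1.
Zolotarev: (331|343) = +1, matching the cycle-count sign.

+1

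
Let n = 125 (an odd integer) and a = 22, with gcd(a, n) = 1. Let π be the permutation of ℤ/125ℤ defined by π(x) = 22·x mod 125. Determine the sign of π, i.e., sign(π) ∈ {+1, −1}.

-1

Orbit of 82 under x↦22x: [82, 54, 63, 11, 117, 74, 3]… (length divides ord_125(22)).
Cycle type of π: 100 + 20 + 4 + 1; total 4 cycles.
With 4 cycles on 125 points, sign = (−1)^{125−4} = -1.
(22|125)_J = -1 (Zolotarev's lemma cross-check).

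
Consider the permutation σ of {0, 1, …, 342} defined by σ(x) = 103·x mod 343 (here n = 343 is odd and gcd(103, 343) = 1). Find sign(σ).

-1

Start at x=76: 76 → 282 → 234 → 92 → 215 → 193 → 328 → … (one orbit).
Cycle type of π: 294 + 42 + 6 + 1; total 4 cycles.
n − c = 343 − 4 = 339; sign = (−1)^339 = -1.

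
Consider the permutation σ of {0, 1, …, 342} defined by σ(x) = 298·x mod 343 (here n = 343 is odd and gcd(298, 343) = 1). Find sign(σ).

Orbit of 128 under x↦298x: [128, 71, 235, 58, 134, 144, 37]… (length divides ord_343(298)).
Cycle type of π: 147×2 + 21×2 + 3×2 + 1; total 7 cycles.
343 − 7 = 336 transpositions; sign(π) = (−1)^336 = +1.
Check: (298/343) = +1 by Zolotarev.

+1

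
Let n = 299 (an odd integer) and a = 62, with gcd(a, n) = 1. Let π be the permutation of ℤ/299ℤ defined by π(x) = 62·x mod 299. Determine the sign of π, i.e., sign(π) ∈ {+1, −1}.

Start at x=238: 238 → 105 → 231 → 269 → 233 → 94 → 147 → … (one orbit).
Decompose π into cycles: lengths [66, 66, 66, 66, 11, 11, 6, 6, 1] (9 cycles, including the fixed point 0).
Σ(ℓ_i−1) = 299−9 = 290; sign = (−1)^290 = +1.

+1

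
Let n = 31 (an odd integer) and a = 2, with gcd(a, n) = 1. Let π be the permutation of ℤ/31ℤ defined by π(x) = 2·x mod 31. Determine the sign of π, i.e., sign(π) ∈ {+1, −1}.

+1

Trace 1: π^k(1) = [1, 2, 4, 8, 16] for k=0..4.
7 cycles of lengths [5, 5, 5, 5, 5, 5, 1].
7 cycles on 31: each ℓ→(−1)^(ℓ−1), product (−1)^24 = +1.
(2|31)_J = +1 (Zolotarev's lemma cross-check).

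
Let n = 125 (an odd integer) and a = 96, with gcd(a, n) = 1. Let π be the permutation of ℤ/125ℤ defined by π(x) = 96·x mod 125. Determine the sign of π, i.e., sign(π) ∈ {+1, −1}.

+1

Start at x=96: 96 → 91 → 111 → 31 → 101 → 71 → 66 → … (one orbit).
π_96 has 13 disjoint cycles with lengths [25, 25, 25, 25, 5, 5, 5, 5, 1, 1, 1, 1, 1] on {0,…,124}.
n − c = 125 − 13 = 112; sign = (−1)^112 = +1.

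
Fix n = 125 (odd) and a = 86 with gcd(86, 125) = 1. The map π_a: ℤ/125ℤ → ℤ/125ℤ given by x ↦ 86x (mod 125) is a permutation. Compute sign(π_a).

+1

Orbit of 71 under x↦86x: [71, 106, 116, 101, 61, 121, 31]… (length divides ord_125(86)).
The orbit structure of x ↦ 86x mod 125: 13 orbits of sizes [25, 25, 25, 25, 5, 5, 5, 5, 1, 1, 1, 1, 1].
sign(π) = (−1)^{n − #cycles} = (−1)^{125−13} = (−1)^112 = +1.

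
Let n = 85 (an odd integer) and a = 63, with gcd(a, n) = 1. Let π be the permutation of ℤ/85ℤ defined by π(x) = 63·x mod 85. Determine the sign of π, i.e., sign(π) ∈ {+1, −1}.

+1

Orbit of 48 under x↦63x: [48, 49, 27, 1, 63, 59, 62]… (length divides ord_85(63)).
Decompose π into cycles: lengths [16, 16, 16, 16, 16, 4, 1] (7 cycles, including the fixed point 0).
n − c = 85 − 7 = 78; sign = (−1)^78 = +1.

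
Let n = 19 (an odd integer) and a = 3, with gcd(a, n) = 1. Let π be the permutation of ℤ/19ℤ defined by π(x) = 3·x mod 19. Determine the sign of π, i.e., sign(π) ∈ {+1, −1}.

Orbit of 15 under x↦3x: [15, 7, 2, 6, 18, 16, 10]… (length divides ord_19(3)).
Decompose π into cycles: lengths [18, 1] (2 cycles, including the fixed point 0).
19 − 2 = 17 transpositions; sign(π) = (−1)^17 = -1.
Check: (3/19) = -1 by Zolotarev.

-1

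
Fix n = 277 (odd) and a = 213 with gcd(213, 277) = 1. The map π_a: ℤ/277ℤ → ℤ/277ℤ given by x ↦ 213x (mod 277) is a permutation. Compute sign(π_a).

Trace 131: π^k(131) = [131, 203, 27, 211, 69, 16, 84] for k=0..6.
Cycle type of π: 23×12 + 1; total 13 cycles.
n − c = 277 − 13 = 264; sign = (−1)^264 = +1.
The Jacobi symbol (213|277) = +1 (Zolotarev) agrees.

+1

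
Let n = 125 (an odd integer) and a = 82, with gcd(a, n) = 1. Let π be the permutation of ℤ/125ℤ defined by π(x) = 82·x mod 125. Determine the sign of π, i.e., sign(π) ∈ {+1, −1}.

-1

Trace 51: π^k(51) = [51, 57, 49, 18, 101, 32, 124] for k=0..6.
Decompose π into cycles: lengths [20, 20, 20, 20, 20, 4, 4, 4, 4, 4, 4, 1] (12 cycles, including the fixed point 0).
sign(π) = (−1)^{n − #cycles} = (−1)^{125−12} = (−1)^113 = -1.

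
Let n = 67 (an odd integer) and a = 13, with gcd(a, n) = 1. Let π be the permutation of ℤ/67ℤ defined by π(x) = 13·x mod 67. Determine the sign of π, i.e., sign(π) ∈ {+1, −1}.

-1

Trace 14: π^k(14) = [14, 48, 21, 5, 65, 41, 64] for k=0..6.
Cycle lengths of π_13 on ℤ/67ℤ: [66, 1]; 2 cycles in total.
67 − 2 = 65 transpositions; sign(π) = (−1)^65 = -1.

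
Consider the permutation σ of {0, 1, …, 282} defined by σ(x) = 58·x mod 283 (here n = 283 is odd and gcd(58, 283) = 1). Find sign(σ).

-1

Trace 264: π^k(264) = [264, 30, 42, 172, 71, 156, 275] for k=0..6.
π_58 has 4 disjoint cycles with lengths [94, 94, 94, 1] on {0,…,282}.
sign(π) = (−1)^{n − #cycles} = (−1)^{283−4} = (−1)^279 = -1.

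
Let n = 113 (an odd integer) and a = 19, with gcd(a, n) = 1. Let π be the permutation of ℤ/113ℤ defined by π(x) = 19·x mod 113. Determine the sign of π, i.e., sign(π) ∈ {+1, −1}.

Orbit of 32 under x↦19x: [32, 43, 26, 42, 7, 20, 41]… (length divides ord_113(19)).
Cycle type of π: 112 + 1; total 2 cycles.
113 − 2 = 111 transpositions; sign(π) = (−1)^111 = -1.
Via Zolotarev, sign(π_{19}) = (19|113) = -1.

-1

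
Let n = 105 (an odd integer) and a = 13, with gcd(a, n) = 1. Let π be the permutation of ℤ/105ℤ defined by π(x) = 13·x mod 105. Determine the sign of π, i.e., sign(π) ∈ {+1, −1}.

Trace 13: π^k(13) = [13, 64, 97, 1] for k=0..3.
π_13 has 33 disjoint cycles with lengths [4, 4, 4, 4, 4, 4, 4, 4, 4, 4, 4, 4, 4, 4, 4, 4, 4, 4, 4, 4, 4, 2, 2, 2, 2, 2, 2, 2, 2, 2, 1, 1, 1] on {0,…,104}.
33 cycles on 105: each ℓ→(−1)^(ℓ−1), product (−1)^72 = +1.
Zolotarev: (13|105) = +1, matching the cycle-count sign.

+1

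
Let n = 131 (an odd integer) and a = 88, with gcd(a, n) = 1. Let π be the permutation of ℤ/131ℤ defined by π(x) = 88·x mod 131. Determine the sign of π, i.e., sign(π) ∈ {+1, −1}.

-1

Start at x=32: 32 → 65 → 87 → 58 → 126 → 84 → 56 → … (one orbit).
Decompose π into cycles: lengths [130, 1] (2 cycles, including the fixed point 0).
131 − 2 = 129 transpositions; sign(π) = (−1)^129 = -1.
The Jacobi symbol (88|131) = -1 (Zolotarev) agrees.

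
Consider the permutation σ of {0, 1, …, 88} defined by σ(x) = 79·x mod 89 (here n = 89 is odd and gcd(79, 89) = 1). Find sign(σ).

+1

Orbit of 36 under x↦79x: [36, 85, 40, 45, 84, 50, 34]… (length divides ord_89(79)).
3 cycles of lengths [44, 44, 1].
89 − 3 = 86 transpositions; sign(π) = (−1)^86 = +1.
(79|89)_J = +1 (Zolotarev's lemma cross-check).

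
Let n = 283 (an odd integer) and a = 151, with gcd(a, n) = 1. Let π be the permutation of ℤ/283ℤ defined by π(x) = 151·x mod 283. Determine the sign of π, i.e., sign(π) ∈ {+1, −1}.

Trace 1: π^k(1) = [1, 151, 161, 256, 168, 181, 163] for k=0..6.
7 cycles of lengths [47, 47, 47, 47, 47, 47, 1].
sign(π) = (−1)^{n − #cycles} = (−1)^{283−7} = (−1)^276 = +1.
(151|283)_J = +1 (Zolotarev's lemma cross-check).

+1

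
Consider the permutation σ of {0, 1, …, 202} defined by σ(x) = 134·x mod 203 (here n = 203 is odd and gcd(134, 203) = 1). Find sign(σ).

-1

Orbit of 155 under x↦134x: [155, 64, 50, 1, 134, 92, 148]… (length divides ord_203(134)).
Cycle lengths of π_134 on ℤ/203ℤ: [28, 28, 28, 28, 28, 28, 28, 1, 1, 1, 1, 1, 1, 1]; 14 cycles in total.
Σ(ℓ_i−1) = 203−14 = 189; sign = (−1)^189 = -1.
Zolotarev: (134|203) = -1, matching the cycle-count sign.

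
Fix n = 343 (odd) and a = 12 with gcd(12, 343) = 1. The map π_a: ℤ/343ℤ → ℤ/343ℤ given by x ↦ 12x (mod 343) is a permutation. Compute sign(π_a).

-1

Trace 202: π^k(202) = [202, 23, 276, 225, 299, 158, 181] for k=0..6.
The orbit structure of x ↦ 12x mod 343: 4 orbits of sizes [294, 42, 6, 1].
n − c = 343 − 4 = 339; sign = (−1)^339 = -1.
Zolotarev: (12|343) = -1, matching the cycle-count sign.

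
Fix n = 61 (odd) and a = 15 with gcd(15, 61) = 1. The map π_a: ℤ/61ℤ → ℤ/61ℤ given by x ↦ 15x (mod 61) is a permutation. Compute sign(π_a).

+1

Trace 15: π^k(15) = [15, 42, 20, 56, 47, 34, 22] for k=0..6.
The orbit structure of x ↦ 15x mod 61: 5 orbits of sizes [15, 15, 15, 15, 1].
With 5 cycles on 61 points, sign = (−1)^{61−5} = +1.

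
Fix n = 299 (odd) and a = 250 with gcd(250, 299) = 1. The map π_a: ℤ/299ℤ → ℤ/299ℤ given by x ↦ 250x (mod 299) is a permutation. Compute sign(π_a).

Start at x=94: 94 → 178 → 248 → 107 → 139 → 66 → 55 → … (one orbit).
Decompose π into cycles: lengths [66, 66, 66, 66, 22, 3, 3, 3, 3, 1] (10 cycles, including the fixed point 0).
With 10 cycles on 299 points, sign = (−1)^{299−10} = -1.

-1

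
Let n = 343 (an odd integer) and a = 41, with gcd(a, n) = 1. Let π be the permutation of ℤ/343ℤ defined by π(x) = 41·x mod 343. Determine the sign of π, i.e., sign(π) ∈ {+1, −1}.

Orbit of 22 under x↦41x: [22, 216, 281, 202, 50, 335, 15]… (length divides ord_343(41)).
10 cycles of lengths [98, 98, 98, 14, 14, 14, 2, 2, 2, 1].
Σ(ℓ_i−1) = 343−10 = 333; sign = (−1)^333 = -1.

-1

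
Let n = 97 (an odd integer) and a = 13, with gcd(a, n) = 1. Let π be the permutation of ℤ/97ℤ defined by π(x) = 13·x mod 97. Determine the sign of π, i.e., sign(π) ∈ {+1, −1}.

Trace 10: π^k(10) = [10, 33, 41, 48, 42, 61, 17] for k=0..6.
The orbit structure of x ↦ 13x mod 97: 2 orbits of sizes [96, 1].
2 cycles on 97: each ℓ→(−1)^(ℓ−1), product (−1)^95 = -1.
(13|97)_J = -1 (Zolotarev's lemma cross-check).

-1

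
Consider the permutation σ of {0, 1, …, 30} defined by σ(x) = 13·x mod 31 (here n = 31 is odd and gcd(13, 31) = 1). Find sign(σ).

-1

Start at x=29: 29 → 5 → 3 → 8 → 11 → 19 → 30 → … (one orbit).
The orbit structure of x ↦ 13x mod 31: 2 orbits of sizes [30, 1].
Σ(ℓ_i−1) = 31−2 = 29; sign = (−1)^29 = -1.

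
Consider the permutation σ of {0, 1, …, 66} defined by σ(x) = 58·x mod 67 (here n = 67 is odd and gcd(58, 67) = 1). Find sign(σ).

Trace 45: π^k(45) = [45, 64, 27, 25, 43, 15, 66] for k=0..6.
Cycle lengths of π_58 on ℤ/67ℤ: [22, 22, 22, 1]; 4 cycles in total.
sign(π) = (−1)^{n − #cycles} = (−1)^{67−4} = (−1)^63 = -1.

-1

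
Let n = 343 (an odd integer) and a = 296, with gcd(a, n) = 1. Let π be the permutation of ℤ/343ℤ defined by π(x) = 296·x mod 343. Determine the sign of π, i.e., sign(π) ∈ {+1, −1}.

+1

Orbit of 221 under x↦296x: [221, 246, 100, 102, 8, 310, 179]… (length divides ord_343(296)).
Decompose π into cycles: lengths [147, 147, 21, 21, 3, 3, 1] (7 cycles, including the fixed point 0).
n − c = 343 − 7 = 336; sign = (−1)^336 = +1.
Check: (296/343) = +1 by Zolotarev.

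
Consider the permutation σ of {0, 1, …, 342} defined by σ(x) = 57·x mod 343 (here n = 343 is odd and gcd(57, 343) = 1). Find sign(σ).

+1

Start at x=106: 106 → 211 → 22 → 225 → 134 → 92 → 99 → … (one orbit).
Decompose π into cycles: lengths [49, 49, 49, 49, 49, 49, 7, 7, 7, 7, 7, 7, 1, 1, 1, 1, 1, 1, 1] (19 cycles, including the fixed point 0).
Σ(ℓ_i−1) = 343−19 = 324; sign = (−1)^324 = +1.
The Jacobi symbol (57|343) = +1 (Zolotarev) agrees.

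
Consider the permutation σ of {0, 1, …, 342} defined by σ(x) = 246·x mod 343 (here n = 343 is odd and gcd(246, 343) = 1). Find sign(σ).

Orbit of 99 under x↦246x: [99, 1, 246, 148, 50, 295, 197]… (length divides ord_343(246)).
91 cycles of lengths [7, 7, 7, 7, 7, 7, 7, 7, 7, 7, 7, 7, 7, 7, 7, 7, 7, 7, 7, 7, 7, 7, 7, 7, 7, 7, 7, 7, 7, 7, 7, 7, 7, 7, 7, 7, 7, 7, 7, 7, 7, 7, 1, 1, 1, 1, 1, 1, 1, 1, 1, 1, 1, 1, 1, 1, 1, 1, 1, 1, 1, 1, 1, 1, 1, 1, 1, 1, 1, 1, 1, 1, 1, 1, 1, 1, 1, 1, 1, 1, 1, 1, 1, 1, 1, 1, 1, 1, 1, 1, 1].
n − c = 343 − 91 = 252; sign = (−1)^252 = +1.

+1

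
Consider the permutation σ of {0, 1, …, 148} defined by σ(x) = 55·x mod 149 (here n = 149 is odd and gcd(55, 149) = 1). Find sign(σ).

-1

Start at x=139: 139 → 46 → 146 → 133 → 14 → 25 → 34 → … (one orbit).
Cycle lengths of π_55 on ℤ/149ℤ: [148, 1]; 2 cycles in total.
With 2 cycles on 149 points, sign = (−1)^{149−2} = -1.
Via Zolotarev, sign(π_{55}) = (55|149) = -1.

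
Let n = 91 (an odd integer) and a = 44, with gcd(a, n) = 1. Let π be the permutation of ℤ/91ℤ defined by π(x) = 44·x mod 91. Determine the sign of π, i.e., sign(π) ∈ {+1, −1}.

-1

Start at x=1: 1 → 44 → 25 → 8 → 79 → 18 → 64 → … (one orbit).
The orbit structure of x ↦ 44x mod 91: 12 orbits of sizes [12, 12, 12, 12, 12, 12, 4, 4, 4, 3, 3, 1].
n − c = 91 − 12 = 79; sign = (−1)^79 = -1.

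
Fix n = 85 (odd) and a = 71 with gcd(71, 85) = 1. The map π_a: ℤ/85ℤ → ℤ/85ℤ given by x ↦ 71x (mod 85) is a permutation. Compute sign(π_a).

-1

Trace 11: π^k(11) = [11, 16, 31, 76, 41, 21, 46] for k=0..6.
Cycle lengths of π_71 on ℤ/85ℤ: [16, 16, 16, 16, 16, 1, 1, 1, 1, 1]; 10 cycles in total.
n − c = 85 − 10 = 75; sign = (−1)^75 = -1.
Check: (71/85) = -1 by Zolotarev.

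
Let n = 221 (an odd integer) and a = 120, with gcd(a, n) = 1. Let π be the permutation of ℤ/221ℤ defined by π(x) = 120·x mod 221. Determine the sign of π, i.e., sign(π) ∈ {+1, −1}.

+1

Orbit of 35 under x↦120x: [35, 1, 120]… (length divides ord_221(120)).
The orbit structure of x ↦ 120x mod 221: 85 orbits of sizes [3, 3, 3, 3, 3, 3, 3, 3, 3, 3, 3, 3, 3, 3, 3, 3, 3, 3, 3, 3, 3, 3, 3, 3, 3, 3, 3, 3, 3, 3, 3, 3, 3, 3, 3, 3, 3, 3, 3, 3, 3, 3, 3, 3, 3, 3, 3, 3, 3, 3, 3, 3, 3, 3, 3, 3, 3, 3, 3, 3, 3, 3, 3, 3, 3, 3, 3, 3, 1, 1, 1, 1, 1, 1, 1, 1, 1, 1, 1, 1, 1, 1, 1, 1, 1].
With 85 cycles on 221 points, sign = (−1)^{221−85} = +1.
Via Zolotarev, sign(π_{120}) = (120|221) = +1.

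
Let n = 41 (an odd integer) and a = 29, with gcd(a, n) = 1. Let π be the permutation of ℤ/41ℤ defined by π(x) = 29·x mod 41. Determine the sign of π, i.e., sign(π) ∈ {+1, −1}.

-1

Orbit of 10 under x↦29x: [10, 3, 5, 22, 23, 11, 32]… (length divides ord_41(29)).
The orbit structure of x ↦ 29x mod 41: 2 orbits of sizes [40, 1].
41 − 2 = 39 transpositions; sign(π) = (−1)^39 = -1.
The Jacobi symbol (29|41) = -1 (Zolotarev) agrees.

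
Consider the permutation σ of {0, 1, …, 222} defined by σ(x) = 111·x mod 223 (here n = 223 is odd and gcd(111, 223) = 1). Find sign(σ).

Orbit of 157 under x↦111x: [157, 33, 95, 64, 191, 16, 215]… (length divides ord_223(111)).
4 cycles of lengths [74, 74, 74, 1].
n − c = 223 − 4 = 219; sign = (−1)^219 = -1.

-1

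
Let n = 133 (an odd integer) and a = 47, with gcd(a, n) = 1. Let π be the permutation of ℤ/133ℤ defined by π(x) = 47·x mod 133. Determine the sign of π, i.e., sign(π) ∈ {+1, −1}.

Trace 24: π^k(24) = [24, 64, 82, 130, 125, 23, 17] for k=0..6.
Decompose π into cycles: lengths [18, 18, 18, 18, 18, 18, 9, 9, 6, 1] (10 cycles, including the fixed point 0).
10 cycles on 133: each ℓ→(−1)^(ℓ−1), product (−1)^123 = -1.
The Jacobi symbol (47|133) = -1 (Zolotarev) agrees.

-1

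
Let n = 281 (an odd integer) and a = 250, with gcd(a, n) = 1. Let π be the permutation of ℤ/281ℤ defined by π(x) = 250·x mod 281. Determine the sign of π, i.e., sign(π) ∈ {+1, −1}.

Orbit of 100 under x↦250x: [100, 272, 279, 62, 45, 10, 252]… (length divides ord_281(250)).
π_250 has 3 disjoint cycles with lengths [140, 140, 1] on {0,…,280}.
281 − 3 = 278 transpositions; sign(π) = (−1)^278 = +1.
Zolotarev: (250|281) = +1, matching the cycle-count sign.

+1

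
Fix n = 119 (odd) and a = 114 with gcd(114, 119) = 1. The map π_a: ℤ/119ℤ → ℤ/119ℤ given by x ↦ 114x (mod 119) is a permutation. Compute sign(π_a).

-1

Orbit of 67 under x↦114x: [67, 22, 9, 74, 106, 65, 32]… (length divides ord_119(114)).
π_114 has 6 disjoint cycles with lengths [48, 48, 16, 3, 3, 1] on {0,…,118}.
Σ(ℓ_i−1) = 119−6 = 113; sign = (−1)^113 = -1.
The Jacobi symbol (114|119) = -1 (Zolotarev) agrees.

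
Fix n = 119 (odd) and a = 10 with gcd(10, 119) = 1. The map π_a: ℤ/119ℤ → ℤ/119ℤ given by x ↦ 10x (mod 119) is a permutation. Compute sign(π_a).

+1

Orbit of 3 under x↦10x: [3, 30, 62, 25, 12, 1, 10]… (length divides ord_119(10)).
Cycle lengths of π_10 on ℤ/119ℤ: [48, 48, 16, 6, 1]; 5 cycles in total.
Σ(ℓ_i−1) = 119−5 = 114; sign = (−1)^114 = +1.
Via Zolotarev, sign(π_{10}) = (10|119) = +1.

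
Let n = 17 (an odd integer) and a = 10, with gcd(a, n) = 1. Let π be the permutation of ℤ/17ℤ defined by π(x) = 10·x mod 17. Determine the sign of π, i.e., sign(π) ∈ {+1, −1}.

Orbit of 11 under x↦10x: [11, 8, 12, 1, 10, 15, 14]… (length divides ord_17(10)).
Cycle type of π: 16 + 1; total 2 cycles.
With 2 cycles on 17 points, sign = (−1)^{17−2} = -1.
Via Zolotarev, sign(π_{10}) = (10|17) = -1.

-1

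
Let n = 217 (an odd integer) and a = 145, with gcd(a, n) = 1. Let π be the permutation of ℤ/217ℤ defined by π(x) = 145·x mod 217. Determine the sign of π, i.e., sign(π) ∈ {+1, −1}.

+1

Orbit of 139 under x↦145x: [139, 191, 136, 190, 208, 214, 216]… (length divides ord_217(145)).
Cycle type of π: 30×7 + 6 + 1; total 9 cycles.
sign(π) = (−1)^{n − #cycles} = (−1)^{217−9} = (−1)^208 = +1.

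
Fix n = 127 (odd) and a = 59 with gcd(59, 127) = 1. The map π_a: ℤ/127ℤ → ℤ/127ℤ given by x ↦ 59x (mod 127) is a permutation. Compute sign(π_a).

Orbit of 68 under x↦59x: [68, 75, 107, 90, 103, 108, 22]… (length divides ord_127(59)).
The orbit structure of x ↦ 59x mod 127: 8 orbits of sizes [18, 18, 18, 18, 18, 18, 18, 1].
Σ(ℓ_i−1) = 127−8 = 119; sign = (−1)^119 = -1.

-1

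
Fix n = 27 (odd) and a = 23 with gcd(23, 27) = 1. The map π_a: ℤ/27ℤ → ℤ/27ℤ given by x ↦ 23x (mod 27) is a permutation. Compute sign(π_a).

-1

Trace 2: π^k(2) = [2, 19, 5, 7, 26, 4, 11] for k=0..6.
Cycle type of π: 18 + 6 + 2 + 1; total 4 cycles.
With 4 cycles on 27 points, sign = (−1)^{27−4} = -1.
Zolotarev: (23|27) = -1, matching the cycle-count sign.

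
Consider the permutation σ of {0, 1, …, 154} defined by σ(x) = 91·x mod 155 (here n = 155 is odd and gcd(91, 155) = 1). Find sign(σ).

Orbit of 116 under x↦91x: [116, 16, 61, 126, 151, 101, 46]… (length divides ord_155(91)).
Decompose π into cycles: lengths [10, 10, 10, 10, 10, 10, 10, 10, 10, 10, 10, 10, 10, 10, 10, 1, 1, 1, 1, 1] (20 cycles, including the fixed point 0).
n − c = 155 − 20 = 135; sign = (−1)^135 = -1.

-1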